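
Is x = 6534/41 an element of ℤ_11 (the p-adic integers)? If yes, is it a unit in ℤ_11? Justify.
x ∈ ℤ_11 but not a unit; v_11(x) = 2 > 0

ℤ_11 = {x ∈ ℚ_11 : v_11(x) ≥ 0} and ℤ_11^× = {x ∈ ℤ_11 : v_11(x) = 0}. Here v_11(6534/41) = v_11(num) − v_11(den) = 2; compare against these criteria.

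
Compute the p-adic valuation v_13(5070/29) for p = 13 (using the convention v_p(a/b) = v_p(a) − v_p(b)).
v_13(5070/29) = 2

Factor powers of 13 from the numerator and denominator of the reduced fraction: 5070 = 13^2 · 30 and 29 = 13^0 · 29. Apply v_p(a/b) = v_p(a) − v_p(b): v_13(5070/29) = 2 − 0 = 2.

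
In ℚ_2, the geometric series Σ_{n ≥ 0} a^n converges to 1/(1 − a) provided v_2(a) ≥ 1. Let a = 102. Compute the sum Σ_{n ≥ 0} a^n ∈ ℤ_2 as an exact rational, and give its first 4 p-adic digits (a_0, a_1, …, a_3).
Σ a^n = 1/(1 − a) = -1/101;  first 4 digits = (1, 1, 0, 0)

v_2(a) = 1 ≥ 1, so the series converges in ℤ_2 to 1/(1 − a) = 1/(1 − 102) = -1/101. Expand this rational in ℤ_2: compute digits iteratively via d_i = x_i mod 2, x_{i+1} = (x_i − d_i)/2. The first 4 digits are (1, 1, 0, 0).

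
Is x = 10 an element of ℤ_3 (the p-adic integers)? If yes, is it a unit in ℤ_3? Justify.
x ∈ ℤ_3^× (unit); v_3(x) = 0

ℤ_3 = {x ∈ ℚ_3 : v_3(x) ≥ 0} and ℤ_3^× = {x ∈ ℤ_3 : v_3(x) = 0}. Here v_3(10) = v_3(num) − v_3(den) = 0; compare against these criteria.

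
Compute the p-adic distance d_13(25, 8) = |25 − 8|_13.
d_13(25, 8) = 1

Step 1 — x − y = 25 − 8 = 17. Step 2 — v_13(17) = 0 (factor: 17 = (13^0 · 17); the sign does not affect v_p). Step 3 — |x − y|_13 = 13^{0} = 1.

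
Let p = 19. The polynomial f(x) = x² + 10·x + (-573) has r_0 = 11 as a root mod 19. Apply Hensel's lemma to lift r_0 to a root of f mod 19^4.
r_3 = 106449 (mod 130321)

Hensel: r_{i+1} = r_i − f(r_i)·(f′(r_i))^{-1} mod 19^{i+2}, f′(x) = 2x + 10. Iterate:
  r_0 = 11 (mod 19)
  r_1 = 315 (mod 361)
  r_2 = 3564 (mod 6859)
  r_3 = 106449 (mod 130321)
Final: r = 106449 satisfies f(r) ≡ 0 mod 19^4.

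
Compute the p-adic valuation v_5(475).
v_5(475) = 2

v_5(n) is the largest exponent k such that 5^k divides n. Factor out: 475 = 5^2 · 19. (Sign doesn't affect v_p.) So v_5(475) = 2.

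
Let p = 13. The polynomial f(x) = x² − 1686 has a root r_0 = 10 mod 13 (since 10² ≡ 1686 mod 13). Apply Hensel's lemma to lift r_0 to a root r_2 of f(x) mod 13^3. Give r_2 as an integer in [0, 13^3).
r_2 = 1661 (mod 2197)

Hensel's recurrence: r_{i+1} = r_i − f(r_i)·(f′(r_i))^{-1} mod 13^{i+2}, with f′(x) = 2x. Iterate:
  r_0 = 10 (mod 13)
  r_1 = 140 (mod 169)
  r_2 = 1661 (mod 2197)
Final: r_2 = 1661, and one checks f(r_2) ≡ 0 mod 13^3.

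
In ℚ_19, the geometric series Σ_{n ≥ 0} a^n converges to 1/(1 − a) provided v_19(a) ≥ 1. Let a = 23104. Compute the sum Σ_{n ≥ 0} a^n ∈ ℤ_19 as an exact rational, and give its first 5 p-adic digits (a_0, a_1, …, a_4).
Σ a^n = 1/(1 − a) = -1/23103;  first 5 digits = (1, 0, 7, 3, 11)

v_19(a) = 2 ≥ 1, so the series converges in ℤ_19 to 1/(1 − a) = 1/(1 − 23104) = -1/23103. Expand this rational in ℤ_19: compute digits iteratively via d_i = x_i mod 19, x_{i+1} = (x_i − d_i)/19. The first 5 digits are (1, 0, 7, 3, 11).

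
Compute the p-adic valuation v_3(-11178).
v_3(-11178) = 5

v_3(n) is the largest exponent k such that 3^k divides n. Factor out: -11178 = -3^5 · 46. (Sign doesn't affect v_p.) So v_3(-11178) = 5.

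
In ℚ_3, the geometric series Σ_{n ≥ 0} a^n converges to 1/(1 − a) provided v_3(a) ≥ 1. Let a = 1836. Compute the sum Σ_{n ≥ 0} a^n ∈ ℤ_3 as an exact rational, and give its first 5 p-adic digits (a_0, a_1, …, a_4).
Σ a^n = 1/(1 − a) = -1/1835;  first 5 digits = (1, 0, 0, 2, 1)

v_3(a) = 3 ≥ 1, so the series converges in ℤ_3 to 1/(1 − a) = 1/(1 − 1836) = -1/1835. Expand this rational in ℤ_3: compute digits iteratively via d_i = x_i mod 3, x_{i+1} = (x_i − d_i)/3. The first 5 digits are (1, 0, 0, 2, 1).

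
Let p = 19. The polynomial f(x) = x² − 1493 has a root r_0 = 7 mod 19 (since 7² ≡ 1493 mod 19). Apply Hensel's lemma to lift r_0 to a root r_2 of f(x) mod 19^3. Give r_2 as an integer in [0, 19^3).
r_2 = 1090 (mod 6859)

Hensel's recurrence: r_{i+1} = r_i − f(r_i)·(f′(r_i))^{-1} mod 19^{i+2}, with f′(x) = 2x. Iterate:
  r_0 = 7 (mod 19)
  r_1 = 7 (mod 361)
  r_2 = 1090 (mod 6859)
Final: r_2 = 1090, and one checks f(r_2) ≡ 0 mod 19^3.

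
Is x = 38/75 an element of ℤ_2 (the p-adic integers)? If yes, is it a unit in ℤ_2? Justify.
x ∈ ℤ_2 but not a unit; v_2(x) = 1 > 0

ℤ_2 = {x ∈ ℚ_2 : v_2(x) ≥ 0} and ℤ_2^× = {x ∈ ℤ_2 : v_2(x) = 0}. Here v_2(38/75) = v_2(num) − v_2(den) = 1; compare against these criteria.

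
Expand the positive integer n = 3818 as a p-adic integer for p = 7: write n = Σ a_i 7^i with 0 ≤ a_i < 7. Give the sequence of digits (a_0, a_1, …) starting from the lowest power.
(a_0, a_1, …) = (3, 6, 0, 4, 1)

Repeated division by 7 gives the digits low-to-high: 3818 = 3 + 6·7^1 + 4·7^3 + 1·7^4. Digit sequence: (3, 6, 0, 4, 1).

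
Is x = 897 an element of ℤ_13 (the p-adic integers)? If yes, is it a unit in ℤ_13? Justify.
x ∈ ℤ_13 but not a unit; v_13(x) = 1 > 0

ℤ_13 = {x ∈ ℚ_13 : v_13(x) ≥ 0} and ℤ_13^× = {x ∈ ℤ_13 : v_13(x) = 0}. Here v_13(897) = v_13(num) − v_13(den) = 1; compare against these criteria.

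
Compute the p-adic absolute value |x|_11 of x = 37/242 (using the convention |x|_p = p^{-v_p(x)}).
|37/242|_11 = 121

Step 1 — compute v_11(x) by factoring powers of 11 out of the numerator and denominator: v_11(37/242) = -2. Step 2 — apply |x|_p = p^{-v_p(x)} = 11^{2} = 121.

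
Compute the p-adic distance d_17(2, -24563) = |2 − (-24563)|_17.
d_17(2, -24563) = 1/4913

Step 1 — x − y = 2 − (-24563) = 24565. Step 2 — v_17(24565) = 3 (factor: 24565 = (17^3 · 5); the sign does not affect v_p). Step 3 — |x − y|_17 = 17^{-3} = 1/4913.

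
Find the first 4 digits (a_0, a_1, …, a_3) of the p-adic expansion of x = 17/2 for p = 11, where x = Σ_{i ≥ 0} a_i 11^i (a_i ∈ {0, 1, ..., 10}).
(a_0, …, a_3) = (3, 6, 5, 5)

v_11(17/2) = 0 (numerator and denominator both coprime to 11), so x ∈ ℤ_11^×. Compute digits iteratively via a_i = x_i mod 11, x_{i+1} = (x_i − a_i)/11, with x_0 = x:
  x_0 = 17/2;  a_0 = 3;  x_1 = (x_0 − 3)/11 = 1/2
  x_1 = 1/2;  a_1 = 6;  x_2 = (x_1 − 6)/11 = -1/2
  x_2 = -1/2;  a_2 = 5;  x_3 = (x_2 − 5)/11 = -1/2
  x_3 = -1/2;  a_3 = 5;  x_4 = (x_3 − 5)/11 = -1/2
Digits: (3, 6, 5, 5).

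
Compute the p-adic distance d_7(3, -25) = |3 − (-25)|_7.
d_7(3, -25) = 1/7

Step 1 — x − y = 3 − (-25) = 28. Step 2 — v_7(28) = 1 (factor: 28 = (7^1 · 4); the sign does not affect v_p). Step 3 — |x − y|_7 = 7^{-1} = 1/7.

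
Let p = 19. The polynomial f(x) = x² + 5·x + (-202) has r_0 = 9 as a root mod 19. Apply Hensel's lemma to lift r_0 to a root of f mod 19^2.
r_1 = 28 (mod 361)

Hensel: r_{i+1} = r_i − f(r_i)·(f′(r_i))^{-1} mod 19^{i+2}, f′(x) = 2x + 5. Iterate:
  r_0 = 9 (mod 19)
  r_1 = 28 (mod 361)
Final: r = 28 satisfies f(r) ≡ 0 mod 19^2.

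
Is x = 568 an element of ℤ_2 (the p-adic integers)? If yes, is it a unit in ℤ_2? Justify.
x ∈ ℤ_2 but not a unit; v_2(x) = 3 > 0

ℤ_2 = {x ∈ ℚ_2 : v_2(x) ≥ 0} and ℤ_2^× = {x ∈ ℤ_2 : v_2(x) = 0}. Here v_2(568) = v_2(num) − v_2(den) = 3; compare against these criteria.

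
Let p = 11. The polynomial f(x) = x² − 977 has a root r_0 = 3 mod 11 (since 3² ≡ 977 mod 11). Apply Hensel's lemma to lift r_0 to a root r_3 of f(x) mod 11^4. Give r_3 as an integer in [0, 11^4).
r_3 = 9925 (mod 14641)

Hensel's recurrence: r_{i+1} = r_i − f(r_i)·(f′(r_i))^{-1} mod 11^{i+2}, with f′(x) = 2x. Iterate:
  r_0 = 3 (mod 11)
  r_1 = 3 (mod 121)
  r_2 = 608 (mod 1331)
  r_3 = 9925 (mod 14641)
Final: r_3 = 9925, and one checks f(r_3) ≡ 0 mod 11^4.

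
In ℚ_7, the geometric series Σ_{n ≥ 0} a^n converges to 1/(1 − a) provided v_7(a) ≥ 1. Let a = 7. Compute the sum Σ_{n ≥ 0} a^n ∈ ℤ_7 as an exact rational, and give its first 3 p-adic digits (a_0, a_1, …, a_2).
Σ a^n = 1/(1 − a) = -1/6;  first 3 digits = (1, 1, 1)

v_7(a) = 1 ≥ 1, so the series converges in ℤ_7 to 1/(1 − a) = 1/(1 − 7) = -1/6. Expand this rational in ℤ_7: compute digits iteratively via d_i = x_i mod 7, x_{i+1} = (x_i − d_i)/7. The first 3 digits are (1, 1, 1).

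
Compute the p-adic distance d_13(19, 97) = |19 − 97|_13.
d_13(19, 97) = 1/13

Step 1 — x − y = 19 − 97 = -78. Step 2 — v_13(-78) = 1 (factor: -78 = −(13^1 · 6); the sign does not affect v_p). Step 3 — |x − y|_13 = 13^{-1} = 1/13.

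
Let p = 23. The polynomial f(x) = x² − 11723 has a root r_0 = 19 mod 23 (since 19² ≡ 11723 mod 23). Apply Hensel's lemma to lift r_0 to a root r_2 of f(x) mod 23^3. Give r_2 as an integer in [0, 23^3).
r_2 = 847 (mod 12167)

Hensel's recurrence: r_{i+1} = r_i − f(r_i)·(f′(r_i))^{-1} mod 23^{i+2}, with f′(x) = 2x. Iterate:
  r_0 = 19 (mod 23)
  r_1 = 318 (mod 529)
  r_2 = 847 (mod 12167)
Final: r_2 = 847, and one checks f(r_2) ≡ 0 mod 23^3.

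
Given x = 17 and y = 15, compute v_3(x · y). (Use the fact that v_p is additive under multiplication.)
v_3(255) = 1

v_p(x) = 0 (factor: 17 = 3^0 · 17); v_p(y) = 1 (factor: 15 = 3^1 · 5). Additivity: v_p(xy) = v_p(x) + v_p(y) = 0 + 1 = 1. (Direct check: xy = 255 = 3^1 · (85).)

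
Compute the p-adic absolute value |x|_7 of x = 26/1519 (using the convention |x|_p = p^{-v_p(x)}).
|26/1519|_7 = 49

Step 1 — compute v_7(x) by factoring powers of 7 out of the numerator and denominator: v_7(26/1519) = -2. Step 2 — apply |x|_p = p^{-v_p(x)} = 7^{2} = 49.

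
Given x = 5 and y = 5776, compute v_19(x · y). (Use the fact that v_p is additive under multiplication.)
v_19(28880) = 2

v_p(x) = 0 (factor: 5 = 19^0 · 5); v_p(y) = 2 (factor: 5776 = 19^2 · 16). Additivity: v_p(xy) = v_p(x) + v_p(y) = 0 + 2 = 2. (Direct check: xy = 28880 = 19^2 · (80).)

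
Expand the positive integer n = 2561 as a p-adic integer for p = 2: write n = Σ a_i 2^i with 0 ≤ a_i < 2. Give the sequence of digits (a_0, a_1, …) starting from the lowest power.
(a_0, a_1, …) = (1, 0, 0, 0, 0, 0, 0, 0, 0, 1, 0, 1)

Repeated division by 2 gives the digits low-to-high: 2561 = 1 + 1·2^9 + 1·2^11. Digit sequence: (1, 0, 0, 0, 0, 0, 0, 0, 0, 1, 0, 1).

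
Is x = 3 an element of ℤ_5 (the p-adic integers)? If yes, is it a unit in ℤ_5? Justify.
x ∈ ℤ_5^× (unit); v_5(x) = 0

ℤ_5 = {x ∈ ℚ_5 : v_5(x) ≥ 0} and ℤ_5^× = {x ∈ ℤ_5 : v_5(x) = 0}. Here v_5(3) = v_5(num) − v_5(den) = 0; compare against these criteria.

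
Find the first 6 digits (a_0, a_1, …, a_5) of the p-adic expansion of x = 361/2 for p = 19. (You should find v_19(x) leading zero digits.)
(a_0, …, a_5) = (0, 0, 10, 9, 9, 9)

v_19(361/2) = 2, so a_0 = ... = a_1 = 0. Factor out: x = 19^2 · u with u = 1/2 a unit in ℤ_19. Expand u iteratively via a_{v+i} = u_i mod 19, u_{i+1} = (u_i − a_{v+i})/19:
  u_0 = 1/2;  a_2 = 10;  u_1 = (u_0 − 10)/19 = -1/2
  u_1 = -1/2;  a_3 = 9;  u_2 = (u_1 − 9)/19 = -1/2
  u_2 = -1/2;  a_4 = 9;  u_3 = (u_2 − 9)/19 = -1/2
  u_3 = -1/2;  a_5 = 9;  u_4 = (u_3 − 9)/19 = -1/2
Digits: (0, 0, 10, 9, 9, 9).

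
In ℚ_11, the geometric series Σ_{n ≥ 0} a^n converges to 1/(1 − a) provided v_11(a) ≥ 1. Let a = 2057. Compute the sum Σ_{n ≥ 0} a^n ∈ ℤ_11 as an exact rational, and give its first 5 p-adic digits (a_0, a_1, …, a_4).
Σ a^n = 1/(1 − a) = -1/2056;  first 5 digits = (1, 0, 6, 1, 3)

v_11(a) = 2 ≥ 1, so the series converges in ℤ_11 to 1/(1 − a) = 1/(1 − 2057) = -1/2056. Expand this rational in ℤ_11: compute digits iteratively via d_i = x_i mod 11, x_{i+1} = (x_i − d_i)/11. The first 5 digits are (1, 0, 6, 1, 3).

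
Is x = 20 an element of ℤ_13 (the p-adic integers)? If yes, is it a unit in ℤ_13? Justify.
x ∈ ℤ_13^× (unit); v_13(x) = 0

ℤ_13 = {x ∈ ℚ_13 : v_13(x) ≥ 0} and ℤ_13^× = {x ∈ ℤ_13 : v_13(x) = 0}. Here v_13(20) = v_13(num) − v_13(den) = 0; compare against these criteria.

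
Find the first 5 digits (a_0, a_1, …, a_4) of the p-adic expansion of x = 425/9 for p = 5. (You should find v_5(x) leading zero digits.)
(a_0, …, a_4) = (0, 0, 3, 2, 4)

v_5(425/9) = 2, so a_0 = ... = a_1 = 0. Factor out: x = 5^2 · u with u = 17/9 a unit in ℤ_5. Expand u iteratively via a_{v+i} = u_i mod 5, u_{i+1} = (u_i − a_{v+i})/5:
  u_0 = 17/9;  a_2 = 3;  u_1 = (u_0 − 3)/5 = -2/9
  u_1 = -2/9;  a_3 = 2;  u_2 = (u_1 − 2)/5 = -4/9
  u_2 = -4/9;  a_4 = 4;  u_3 = (u_2 − 4)/5 = -8/9
Digits: (0, 0, 3, 2, 4).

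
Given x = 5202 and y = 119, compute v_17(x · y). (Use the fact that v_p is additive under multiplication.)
v_17(619038) = 3

v_p(x) = 2 (factor: 5202 = 17^2 · 18); v_p(y) = 1 (factor: 119 = 17^1 · 7). Additivity: v_p(xy) = v_p(x) + v_p(y) = 2 + 1 = 3. (Direct check: xy = 619038 = 17^3 · (126).)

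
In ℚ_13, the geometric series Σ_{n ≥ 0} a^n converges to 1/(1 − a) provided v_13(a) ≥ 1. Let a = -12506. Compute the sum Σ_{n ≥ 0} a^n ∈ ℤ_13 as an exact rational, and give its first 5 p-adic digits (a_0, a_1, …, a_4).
Σ a^n = 1/(1 − a) = 1/12507;  first 5 digits = (1, 0, 4, 7, 2)

v_13(a) = 2 ≥ 1, so the series converges in ℤ_13 to 1/(1 − a) = 1/(1 − (-12506)) = 1/12507. Expand this rational in ℤ_13: compute digits iteratively via d_i = x_i mod 13, x_{i+1} = (x_i − d_i)/13. The first 5 digits are (1, 0, 4, 7, 2).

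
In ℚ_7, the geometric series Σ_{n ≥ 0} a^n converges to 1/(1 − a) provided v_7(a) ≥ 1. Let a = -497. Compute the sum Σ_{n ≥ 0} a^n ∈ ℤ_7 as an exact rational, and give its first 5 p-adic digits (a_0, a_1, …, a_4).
Σ a^n = 1/(1 − a) = 1/498;  first 5 digits = (1, 6, 4, 3, 3)

v_7(a) = 1 ≥ 1, so the series converges in ℤ_7 to 1/(1 − a) = 1/(1 − (-497)) = 1/498. Expand this rational in ℤ_7: compute digits iteratively via d_i = x_i mod 7, x_{i+1} = (x_i − d_i)/7. The first 5 digits are (1, 6, 4, 3, 3).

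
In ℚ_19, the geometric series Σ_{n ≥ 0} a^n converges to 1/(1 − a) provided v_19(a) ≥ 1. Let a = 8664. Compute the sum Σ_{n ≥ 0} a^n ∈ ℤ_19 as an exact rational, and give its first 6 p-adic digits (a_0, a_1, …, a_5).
Σ a^n = 1/(1 − a) = -1/8663;  first 6 digits = (1, 0, 5, 1, 6, 11)

v_19(a) = 2 ≥ 1, so the series converges in ℤ_19 to 1/(1 − a) = 1/(1 − 8664) = -1/8663. Expand this rational in ℤ_19: compute digits iteratively via d_i = x_i mod 19, x_{i+1} = (x_i − d_i)/19. The first 6 digits are (1, 0, 5, 1, 6, 11).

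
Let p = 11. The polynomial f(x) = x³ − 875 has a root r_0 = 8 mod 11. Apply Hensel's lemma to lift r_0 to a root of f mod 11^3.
r_2 = 613 (mod 1331)

Hensel: r_{i+1} = r_i − f(r_i)/f′(r_i) mod 11^{i+2}, where f′(x) = 3x². Iterate:
  r_0 = 8 (mod 11)
  r_1 = 8 (mod 121)
  r_2 = 613 (mod 1331)
Final: r = 613 with f(r) ≡ 0 mod 11^3.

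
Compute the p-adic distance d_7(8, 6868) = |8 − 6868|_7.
d_7(8, 6868) = 1/343

Step 1 — x − y = 8 − 6868 = -6860. Step 2 — v_7(-6860) = 3 (factor: -6860 = −(7^3 · 20); the sign does not affect v_p). Step 3 — |x − y|_7 = 7^{-3} = 1/343.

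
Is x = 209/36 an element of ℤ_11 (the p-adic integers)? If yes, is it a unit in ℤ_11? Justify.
x ∈ ℤ_11 but not a unit; v_11(x) = 1 > 0

ℤ_11 = {x ∈ ℚ_11 : v_11(x) ≥ 0} and ℤ_11^× = {x ∈ ℤ_11 : v_11(x) = 0}. Here v_11(209/36) = v_11(num) − v_11(den) = 1; compare against these criteria.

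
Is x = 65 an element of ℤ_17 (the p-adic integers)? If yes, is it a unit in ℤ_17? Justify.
x ∈ ℤ_17^× (unit); v_17(x) = 0

ℤ_17 = {x ∈ ℚ_17 : v_17(x) ≥ 0} and ℤ_17^× = {x ∈ ℤ_17 : v_17(x) = 0}. Here v_17(65) = v_17(num) − v_17(den) = 0; compare against these criteria.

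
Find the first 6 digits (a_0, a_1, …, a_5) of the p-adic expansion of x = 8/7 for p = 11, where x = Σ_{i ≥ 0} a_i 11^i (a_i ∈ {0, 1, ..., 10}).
(a_0, …, a_5) = (9, 4, 9, 7, 4, 9)

v_11(8/7) = 0 (numerator and denominator both coprime to 11), so x ∈ ℤ_11^×. Compute digits iteratively via a_i = x_i mod 11, x_{i+1} = (x_i − a_i)/11, with x_0 = x:
  x_0 = 8/7;  a_0 = 9;  x_1 = (x_0 − 9)/11 = -5/7
  x_1 = -5/7;  a_1 = 4;  x_2 = (x_1 − 4)/11 = -3/7
  x_2 = -3/7;  a_2 = 9;  x_3 = (x_2 − 9)/11 = -6/7
  x_3 = -6/7;  a_3 = 7;  x_4 = (x_3 − 7)/11 = -5/7
  x_4 = -5/7;  a_4 = 4;  x_5 = (x_4 − 4)/11 = -3/7
  x_5 = -3/7;  a_5 = 9;  x_6 = (x_5 − 9)/11 = -6/7
Digits: (9, 4, 9, 7, 4, 9).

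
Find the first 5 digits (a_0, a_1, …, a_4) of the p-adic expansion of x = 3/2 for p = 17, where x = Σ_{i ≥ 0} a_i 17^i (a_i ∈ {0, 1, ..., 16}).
(a_0, …, a_4) = (10, 8, 8, 8, 8)

v_17(3/2) = 0 (numerator and denominator both coprime to 17), so x ∈ ℤ_17^×. Compute digits iteratively via a_i = x_i mod 17, x_{i+1} = (x_i − a_i)/17, with x_0 = x:
  x_0 = 3/2;  a_0 = 10;  x_1 = (x_0 − 10)/17 = -1/2
  x_1 = -1/2;  a_1 = 8;  x_2 = (x_1 − 8)/17 = -1/2
  x_2 = -1/2;  a_2 = 8;  x_3 = (x_2 − 8)/17 = -1/2
  x_3 = -1/2;  a_3 = 8;  x_4 = (x_3 − 8)/17 = -1/2
  x_4 = -1/2;  a_4 = 8;  x_5 = (x_4 − 8)/17 = -1/2
Digits: (10, 8, 8, 8, 8).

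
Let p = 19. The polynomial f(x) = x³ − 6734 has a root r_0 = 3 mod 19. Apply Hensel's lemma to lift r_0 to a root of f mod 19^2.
r_1 = 345 (mod 361)

Hensel: r_{i+1} = r_i − f(r_i)/f′(r_i) mod 19^{i+2}, where f′(x) = 3x². Iterate:
  r_0 = 3 (mod 19)
  r_1 = 345 (mod 361)
Final: r = 345 with f(r) ≡ 0 mod 19^2.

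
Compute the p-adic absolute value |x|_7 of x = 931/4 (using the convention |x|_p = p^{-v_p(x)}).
|931/4|_7 = 1/49

Step 1 — compute v_7(x) by factoring powers of 7 out of the numerator and denominator: v_7(931/4) = 2. Step 2 — apply |x|_p = p^{-v_p(x)} = 7^{-2} = 1/49.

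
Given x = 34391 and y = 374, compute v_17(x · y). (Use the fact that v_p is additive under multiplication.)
v_17(12862234) = 4

v_p(x) = 3 (factor: 34391 = 17^3 · 7); v_p(y) = 1 (factor: 374 = 17^1 · 22). Additivity: v_p(xy) = v_p(x) + v_p(y) = 3 + 1 = 4. (Direct check: xy = 12862234 = 17^4 · (154).)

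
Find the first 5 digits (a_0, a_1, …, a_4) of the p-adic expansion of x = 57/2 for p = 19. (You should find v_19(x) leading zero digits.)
(a_0, …, a_4) = (0, 11, 9, 9, 9)

v_19(57/2) = 1, so a_0 = ... = a_0 = 0. Factor out: x = 19^1 · u with u = 3/2 a unit in ℤ_19. Expand u iteratively via a_{v+i} = u_i mod 19, u_{i+1} = (u_i − a_{v+i})/19:
  u_0 = 3/2;  a_1 = 11;  u_1 = (u_0 − 11)/19 = -1/2
  u_1 = -1/2;  a_2 = 9;  u_2 = (u_1 − 9)/19 = -1/2
  u_2 = -1/2;  a_3 = 9;  u_3 = (u_2 − 9)/19 = -1/2
  u_3 = -1/2;  a_4 = 9;  u_4 = (u_3 − 9)/19 = -1/2
Digits: (0, 11, 9, 9, 9).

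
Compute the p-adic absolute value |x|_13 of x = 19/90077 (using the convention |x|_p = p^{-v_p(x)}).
|19/90077|_13 = 2197

Step 1 — compute v_13(x) by factoring powers of 13 out of the numerator and denominator: v_13(19/90077) = -3. Step 2 — apply |x|_p = p^{-v_p(x)} = 13^{3} = 2197.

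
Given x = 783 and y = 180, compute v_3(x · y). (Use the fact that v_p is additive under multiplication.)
v_3(140940) = 5

v_p(x) = 3 (factor: 783 = 3^3 · 29); v_p(y) = 2 (factor: 180 = 3^2 · 20). Additivity: v_p(xy) = v_p(x) + v_p(y) = 3 + 2 = 5. (Direct check: xy = 140940 = 3^5 · (580).)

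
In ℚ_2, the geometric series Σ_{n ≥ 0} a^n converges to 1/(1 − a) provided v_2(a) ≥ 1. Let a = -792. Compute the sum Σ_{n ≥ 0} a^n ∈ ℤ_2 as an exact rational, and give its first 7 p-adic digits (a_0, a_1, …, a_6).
Σ a^n = 1/(1 − a) = 1/793;  first 7 digits = (1, 0, 0, 1, 0, 1, 0)

v_2(a) = 3 ≥ 1, so the series converges in ℤ_2 to 1/(1 − a) = 1/(1 − (-792)) = 1/793. Expand this rational in ℤ_2: compute digits iteratively via d_i = x_i mod 2, x_{i+1} = (x_i − d_i)/2. The first 7 digits are (1, 0, 0, 1, 0, 1, 0).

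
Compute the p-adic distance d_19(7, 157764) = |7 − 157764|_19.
d_19(7, 157764) = 1/6859

Step 1 — x − y = 7 − 157764 = -157757. Step 2 — v_19(-157757) = 3 (factor: -157757 = −(19^3 · 23); the sign does not affect v_p). Step 3 — |x − y|_19 = 19^{-3} = 1/6859.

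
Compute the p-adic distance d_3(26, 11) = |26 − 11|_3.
d_3(26, 11) = 1/3

Step 1 — x − y = 26 − 11 = 15. Step 2 — v_3(15) = 1 (factor: 15 = (3^1 · 5); the sign does not affect v_p). Step 3 — |x − y|_3 = 3^{-1} = 1/3.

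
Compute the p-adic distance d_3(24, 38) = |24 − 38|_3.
d_3(24, 38) = 1

Step 1 — x − y = 24 − 38 = -14. Step 2 — v_3(-14) = 0 (factor: -14 = −(3^0 · 14); the sign does not affect v_p). Step 3 — |x − y|_3 = 3^{0} = 1.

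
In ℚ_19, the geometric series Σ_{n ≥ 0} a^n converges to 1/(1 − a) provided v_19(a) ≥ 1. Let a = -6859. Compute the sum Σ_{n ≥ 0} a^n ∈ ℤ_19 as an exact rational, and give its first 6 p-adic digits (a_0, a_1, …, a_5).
Σ a^n = 1/(1 − a) = 1/6860;  first 6 digits = (1, 0, 0, 18, 18, 18)

v_19(a) = 3 ≥ 1, so the series converges in ℤ_19 to 1/(1 − a) = 1/(1 − (-6859)) = 1/6860. Expand this rational in ℤ_19: compute digits iteratively via d_i = x_i mod 19, x_{i+1} = (x_i − d_i)/19. The first 6 digits are (1, 0, 0, 18, 18, 18).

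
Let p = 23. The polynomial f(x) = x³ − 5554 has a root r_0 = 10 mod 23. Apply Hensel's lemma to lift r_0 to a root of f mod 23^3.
r_2 = 9854 (mod 12167)

Hensel: r_{i+1} = r_i − f(r_i)/f′(r_i) mod 23^{i+2}, where f′(x) = 3x². Iterate:
  r_0 = 10 (mod 23)
  r_1 = 332 (mod 529)
  r_2 = 9854 (mod 12167)
Final: r = 9854 with f(r) ≡ 0 mod 23^3.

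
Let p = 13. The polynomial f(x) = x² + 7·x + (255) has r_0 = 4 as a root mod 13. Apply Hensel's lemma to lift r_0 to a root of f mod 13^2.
r_1 = 108 (mod 169)

Hensel: r_{i+1} = r_i − f(r_i)·(f′(r_i))^{-1} mod 13^{i+2}, f′(x) = 2x + 7. Iterate:
  r_0 = 4 (mod 13)
  r_1 = 108 (mod 169)
Final: r = 108 satisfies f(r) ≡ 0 mod 13^2.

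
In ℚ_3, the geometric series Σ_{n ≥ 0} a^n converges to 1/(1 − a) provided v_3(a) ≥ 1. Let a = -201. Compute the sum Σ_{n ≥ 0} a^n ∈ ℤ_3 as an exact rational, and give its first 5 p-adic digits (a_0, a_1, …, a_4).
Σ a^n = 1/(1 − a) = 1/202;  first 5 digits = (1, 2, 2, 2, 1)

v_3(a) = 1 ≥ 1, so the series converges in ℤ_3 to 1/(1 − a) = 1/(1 − (-201)) = 1/202. Expand this rational in ℤ_3: compute digits iteratively via d_i = x_i mod 3, x_{i+1} = (x_i − d_i)/3. The first 5 digits are (1, 2, 2, 2, 1).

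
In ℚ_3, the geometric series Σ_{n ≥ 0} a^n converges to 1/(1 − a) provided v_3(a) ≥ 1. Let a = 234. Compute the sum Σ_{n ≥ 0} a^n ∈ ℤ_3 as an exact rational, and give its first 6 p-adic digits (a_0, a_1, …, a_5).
Σ a^n = 1/(1 − a) = -1/233;  first 6 digits = (1, 0, 2, 2, 0, 1)

v_3(a) = 2 ≥ 1, so the series converges in ℤ_3 to 1/(1 − a) = 1/(1 − 234) = -1/233. Expand this rational in ℤ_3: compute digits iteratively via d_i = x_i mod 3, x_{i+1} = (x_i − d_i)/3. The first 6 digits are (1, 0, 2, 2, 0, 1).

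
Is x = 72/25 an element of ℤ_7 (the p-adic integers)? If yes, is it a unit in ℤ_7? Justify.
x ∈ ℤ_7^× (unit); v_7(x) = 0

ℤ_7 = {x ∈ ℚ_7 : v_7(x) ≥ 0} and ℤ_7^× = {x ∈ ℤ_7 : v_7(x) = 0}. Here v_7(72/25) = v_7(num) − v_7(den) = 0; compare against these criteria.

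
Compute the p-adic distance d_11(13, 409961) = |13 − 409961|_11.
d_11(13, 409961) = 1/14641

Step 1 — x − y = 13 − 409961 = -409948. Step 2 — v_11(-409948) = 4 (factor: -409948 = −(11^4 · 28); the sign does not affect v_p). Step 3 — |x − y|_11 = 11^{-4} = 1/14641.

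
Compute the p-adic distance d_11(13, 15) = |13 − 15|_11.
d_11(13, 15) = 1

Step 1 — x − y = 13 − 15 = -2. Step 2 — v_11(-2) = 0 (factor: -2 = −(11^0 · 2); the sign does not affect v_p). Step 3 — |x − y|_11 = 11^{0} = 1.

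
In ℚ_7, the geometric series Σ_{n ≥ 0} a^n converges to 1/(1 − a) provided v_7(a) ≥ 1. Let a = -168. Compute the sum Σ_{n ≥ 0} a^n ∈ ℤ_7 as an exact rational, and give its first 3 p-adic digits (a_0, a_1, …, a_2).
Σ a^n = 1/(1 − a) = 1/169;  first 3 digits = (1, 4, 5)

v_7(a) = 1 ≥ 1, so the series converges in ℤ_7 to 1/(1 − a) = 1/(1 − (-168)) = 1/169. Expand this rational in ℤ_7: compute digits iteratively via d_i = x_i mod 7, x_{i+1} = (x_i − d_i)/7. The first 3 digits are (1, 4, 5).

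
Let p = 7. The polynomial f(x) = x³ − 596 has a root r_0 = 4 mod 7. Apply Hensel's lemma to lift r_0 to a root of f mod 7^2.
r_1 = 11 (mod 49)

Hensel: r_{i+1} = r_i − f(r_i)/f′(r_i) mod 7^{i+2}, where f′(x) = 3x². Iterate:
  r_0 = 4 (mod 7)
  r_1 = 11 (mod 49)
Final: r = 11 with f(r) ≡ 0 mod 7^2.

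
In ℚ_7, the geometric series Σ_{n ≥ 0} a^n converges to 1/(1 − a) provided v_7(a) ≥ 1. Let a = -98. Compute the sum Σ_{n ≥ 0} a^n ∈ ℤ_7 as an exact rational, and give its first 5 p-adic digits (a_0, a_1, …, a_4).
Σ a^n = 1/(1 − a) = 1/99;  first 5 digits = (1, 0, 5, 6, 3)

v_7(a) = 2 ≥ 1, so the series converges in ℤ_7 to 1/(1 − a) = 1/(1 − (-98)) = 1/99. Expand this rational in ℤ_7: compute digits iteratively via d_i = x_i mod 7, x_{i+1} = (x_i − d_i)/7. The first 5 digits are (1, 0, 5, 6, 3).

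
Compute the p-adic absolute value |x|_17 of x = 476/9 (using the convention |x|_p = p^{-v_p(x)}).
|476/9|_17 = 1/17

Step 1 — compute v_17(x) by factoring powers of 17 out of the numerator and denominator: v_17(476/9) = 1. Step 2 — apply |x|_p = p^{-v_p(x)} = 17^{-1} = 1/17.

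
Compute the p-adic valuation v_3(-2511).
v_3(-2511) = 4

v_3(n) is the largest exponent k such that 3^k divides n. Factor out: -2511 = -3^4 · 31. (Sign doesn't affect v_p.) So v_3(-2511) = 4.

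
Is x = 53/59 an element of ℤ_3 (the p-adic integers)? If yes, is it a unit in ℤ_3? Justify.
x ∈ ℤ_3^× (unit); v_3(x) = 0

ℤ_3 = {x ∈ ℚ_3 : v_3(x) ≥ 0} and ℤ_3^× = {x ∈ ℤ_3 : v_3(x) = 0}. Here v_3(53/59) = v_3(num) − v_3(den) = 0; compare against these criteria.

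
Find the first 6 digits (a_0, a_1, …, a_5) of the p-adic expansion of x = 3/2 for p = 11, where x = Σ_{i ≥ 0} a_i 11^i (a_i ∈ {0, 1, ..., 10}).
(a_0, …, a_5) = (7, 5, 5, 5, 5, 5)

v_11(3/2) = 0 (numerator and denominator both coprime to 11), so x ∈ ℤ_11^×. Compute digits iteratively via a_i = x_i mod 11, x_{i+1} = (x_i − a_i)/11, with x_0 = x:
  x_0 = 3/2;  a_0 = 7;  x_1 = (x_0 − 7)/11 = -1/2
  x_1 = -1/2;  a_1 = 5;  x_2 = (x_1 − 5)/11 = -1/2
  x_2 = -1/2;  a_2 = 5;  x_3 = (x_2 − 5)/11 = -1/2
  x_3 = -1/2;  a_3 = 5;  x_4 = (x_3 − 5)/11 = -1/2
  x_4 = -1/2;  a_4 = 5;  x_5 = (x_4 − 5)/11 = -1/2
  x_5 = -1/2;  a_5 = 5;  x_6 = (x_5 − 5)/11 = -1/2
Digits: (7, 5, 5, 5, 5, 5).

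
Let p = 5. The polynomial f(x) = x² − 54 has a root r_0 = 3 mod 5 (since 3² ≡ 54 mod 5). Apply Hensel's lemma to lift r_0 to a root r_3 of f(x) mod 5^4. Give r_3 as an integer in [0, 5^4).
r_3 = 298 (mod 625)

Hensel's recurrence: r_{i+1} = r_i − f(r_i)·(f′(r_i))^{-1} mod 5^{i+2}, with f′(x) = 2x. Iterate:
  r_0 = 3 (mod 5)
  r_1 = 23 (mod 25)
  r_2 = 48 (mod 125)
  r_3 = 298 (mod 625)
Final: r_3 = 298, and one checks f(r_3) ≡ 0 mod 5^4.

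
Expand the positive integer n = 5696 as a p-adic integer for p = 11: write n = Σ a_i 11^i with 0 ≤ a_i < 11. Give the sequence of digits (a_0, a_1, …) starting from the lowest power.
(a_0, a_1, …) = (9, 0, 3, 4)

Repeated division by 11 gives the digits low-to-high: 5696 = 9 + 3·11^2 + 4·11^3. Digit sequence: (9, 0, 3, 4).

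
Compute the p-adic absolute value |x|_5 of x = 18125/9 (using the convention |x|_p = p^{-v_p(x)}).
|18125/9|_5 = 1/625

Step 1 — compute v_5(x) by factoring powers of 5 out of the numerator and denominator: v_5(18125/9) = 4. Step 2 — apply |x|_p = p^{-v_p(x)} = 5^{-4} = 1/625.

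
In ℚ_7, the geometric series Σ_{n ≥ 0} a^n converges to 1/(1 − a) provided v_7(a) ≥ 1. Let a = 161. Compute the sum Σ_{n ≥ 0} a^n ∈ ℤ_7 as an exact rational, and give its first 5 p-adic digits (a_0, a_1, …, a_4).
Σ a^n = 1/(1 − a) = -1/160;  first 5 digits = (1, 2, 0, 0, 1)

v_7(a) = 1 ≥ 1, so the series converges in ℤ_7 to 1/(1 − a) = 1/(1 − 161) = -1/160. Expand this rational in ℤ_7: compute digits iteratively via d_i = x_i mod 7, x_{i+1} = (x_i − d_i)/7. The first 5 digits are (1, 2, 0, 0, 1).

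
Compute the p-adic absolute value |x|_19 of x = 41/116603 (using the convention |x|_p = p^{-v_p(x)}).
|41/116603|_19 = 6859

Step 1 — compute v_19(x) by factoring powers of 19 out of the numerator and denominator: v_19(41/116603) = -3. Step 2 — apply |x|_p = p^{-v_p(x)} = 19^{3} = 6859.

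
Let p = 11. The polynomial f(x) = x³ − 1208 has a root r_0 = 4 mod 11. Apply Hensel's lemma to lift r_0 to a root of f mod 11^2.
r_1 = 48 (mod 121)

Hensel: r_{i+1} = r_i − f(r_i)/f′(r_i) mod 11^{i+2}, where f′(x) = 3x². Iterate:
  r_0 = 4 (mod 11)
  r_1 = 48 (mod 121)
Final: r = 48 with f(r) ≡ 0 mod 11^2.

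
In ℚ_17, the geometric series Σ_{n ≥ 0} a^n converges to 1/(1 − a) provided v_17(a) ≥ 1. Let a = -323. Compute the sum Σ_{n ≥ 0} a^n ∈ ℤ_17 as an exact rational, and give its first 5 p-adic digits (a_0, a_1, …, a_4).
Σ a^n = 1/(1 − a) = 1/324;  first 5 digits = (1, 15, 2, 13, 4)

v_17(a) = 1 ≥ 1, so the series converges in ℤ_17 to 1/(1 − a) = 1/(1 − (-323)) = 1/324. Expand this rational in ℤ_17: compute digits iteratively via d_i = x_i mod 17, x_{i+1} = (x_i − d_i)/17. The first 5 digits are (1, 15, 2, 13, 4).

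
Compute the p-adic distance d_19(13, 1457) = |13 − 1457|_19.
d_19(13, 1457) = 1/361

Step 1 — x − y = 13 − 1457 = -1444. Step 2 — v_19(-1444) = 2 (factor: -1444 = −(19^2 · 4); the sign does not affect v_p). Step 3 — |x − y|_19 = 19^{-2} = 1/361.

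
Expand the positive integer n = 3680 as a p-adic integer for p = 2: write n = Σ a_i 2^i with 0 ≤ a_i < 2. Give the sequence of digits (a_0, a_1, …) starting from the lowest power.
(a_0, a_1, …) = (0, 0, 0, 0, 0, 1, 1, 0, 0, 1, 1, 1)

Repeated division by 2 gives the digits low-to-high: 3680 = 1·2^5 + 1·2^6 + 1·2^9 + 1·2^10 + 1·2^11. Digit sequence: (0, 0, 0, 0, 0, 1, 1, 0, 0, 1, 1, 1).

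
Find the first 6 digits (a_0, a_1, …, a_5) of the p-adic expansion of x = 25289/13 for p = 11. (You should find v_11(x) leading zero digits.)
(a_0, …, a_5) = (0, 0, 0, 4, 4, 3)

v_11(25289/13) = 3, so a_0 = ... = a_2 = 0. Factor out: x = 11^3 · u with u = 19/13 a unit in ℤ_11. Expand u iteratively via a_{v+i} = u_i mod 11, u_{i+1} = (u_i − a_{v+i})/11:
  u_0 = 19/13;  a_3 = 4;  u_1 = (u_0 − 4)/11 = -3/13
  u_1 = -3/13;  a_4 = 4;  u_2 = (u_1 − 4)/11 = -5/13
  u_2 = -5/13;  a_5 = 3;  u_3 = (u_2 − 3)/11 = -4/13
Digits: (0, 0, 0, 4, 4, 3).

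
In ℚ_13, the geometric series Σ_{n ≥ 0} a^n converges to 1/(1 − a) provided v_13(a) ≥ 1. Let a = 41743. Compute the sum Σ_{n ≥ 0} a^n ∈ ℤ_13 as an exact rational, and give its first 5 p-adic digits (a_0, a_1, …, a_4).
Σ a^n = 1/(1 − a) = -1/41742;  first 5 digits = (1, 0, 0, 6, 1)

v_13(a) = 3 ≥ 1, so the series converges in ℤ_13 to 1/(1 − a) = 1/(1 − 41743) = -1/41742. Expand this rational in ℤ_13: compute digits iteratively via d_i = x_i mod 13, x_{i+1} = (x_i − d_i)/13. The first 5 digits are (1, 0, 0, 6, 1).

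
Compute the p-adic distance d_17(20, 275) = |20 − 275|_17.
d_17(20, 275) = 1/17

Step 1 — x − y = 20 − 275 = -255. Step 2 — v_17(-255) = 1 (factor: -255 = −(17^1 · 15); the sign does not affect v_p). Step 3 — |x − y|_17 = 17^{-1} = 1/17.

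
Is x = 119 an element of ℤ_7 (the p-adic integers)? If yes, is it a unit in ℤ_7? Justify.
x ∈ ℤ_7 but not a unit; v_7(x) = 1 > 0

ℤ_7 = {x ∈ ℚ_7 : v_7(x) ≥ 0} and ℤ_7^× = {x ∈ ℤ_7 : v_7(x) = 0}. Here v_7(119) = v_7(num) − v_7(den) = 1; compare against these criteria.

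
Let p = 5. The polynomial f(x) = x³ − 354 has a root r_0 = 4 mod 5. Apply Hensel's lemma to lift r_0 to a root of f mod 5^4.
r_3 = 509 (mod 625)

Hensel: r_{i+1} = r_i − f(r_i)/f′(r_i) mod 5^{i+2}, where f′(x) = 3x². Iterate:
  r_0 = 4 (mod 5)
  r_1 = 9 (mod 25)
  r_2 = 9 (mod 125)
  r_3 = 509 (mod 625)
Final: r = 509 with f(r) ≡ 0 mod 5^4.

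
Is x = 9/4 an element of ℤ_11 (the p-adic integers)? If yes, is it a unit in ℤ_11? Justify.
x ∈ ℤ_11^× (unit); v_11(x) = 0

ℤ_11 = {x ∈ ℚ_11 : v_11(x) ≥ 0} and ℤ_11^× = {x ∈ ℤ_11 : v_11(x) = 0}. Here v_11(9/4) = v_11(num) − v_11(den) = 0; compare against these criteria.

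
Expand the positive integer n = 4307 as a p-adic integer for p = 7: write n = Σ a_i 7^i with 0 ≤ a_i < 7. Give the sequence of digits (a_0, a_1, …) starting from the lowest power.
(a_0, a_1, …) = (2, 6, 3, 5, 1)

Repeated division by 7 gives the digits low-to-high: 4307 = 2 + 6·7^1 + 3·7^2 + 5·7^3 + 1·7^4. Digit sequence: (2, 6, 3, 5, 1).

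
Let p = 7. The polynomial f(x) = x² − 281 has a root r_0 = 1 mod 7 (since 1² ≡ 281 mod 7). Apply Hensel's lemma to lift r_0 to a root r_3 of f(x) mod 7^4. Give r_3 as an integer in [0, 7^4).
r_3 = 974 (mod 2401)

Hensel's recurrence: r_{i+1} = r_i − f(r_i)·(f′(r_i))^{-1} mod 7^{i+2}, with f′(x) = 2x. Iterate:
  r_0 = 1 (mod 7)
  r_1 = 43 (mod 49)
  r_2 = 288 (mod 343)
  r_3 = 974 (mod 2401)
Final: r_3 = 974, and one checks f(r_3) ≡ 0 mod 7^4.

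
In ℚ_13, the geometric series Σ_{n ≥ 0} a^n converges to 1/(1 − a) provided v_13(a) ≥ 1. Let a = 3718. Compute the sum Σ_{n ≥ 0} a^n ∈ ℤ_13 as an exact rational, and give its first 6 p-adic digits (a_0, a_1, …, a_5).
Σ a^n = 1/(1 − a) = -1/3717;  first 6 digits = (1, 0, 9, 1, 3, 11)

v_13(a) = 2 ≥ 1, so the series converges in ℤ_13 to 1/(1 − a) = 1/(1 − 3718) = -1/3717. Expand this rational in ℤ_13: compute digits iteratively via d_i = x_i mod 13, x_{i+1} = (x_i − d_i)/13. The first 6 digits are (1, 0, 9, 1, 3, 11).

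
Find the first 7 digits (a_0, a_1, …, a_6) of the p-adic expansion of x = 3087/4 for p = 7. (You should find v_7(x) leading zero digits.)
(a_0, …, a_6) = (0, 0, 0, 4, 5, 1, 5)

v_7(3087/4) = 3, so a_0 = ... = a_2 = 0. Factor out: x = 7^3 · u with u = 9/4 a unit in ℤ_7. Expand u iteratively via a_{v+i} = u_i mod 7, u_{i+1} = (u_i − a_{v+i})/7:
  u_0 = 9/4;  a_3 = 4;  u_1 = (u_0 − 4)/7 = -1/4
  u_1 = -1/4;  a_4 = 5;  u_2 = (u_1 − 5)/7 = -3/4
  u_2 = -3/4;  a_5 = 1;  u_3 = (u_2 − 1)/7 = -1/4
  u_3 = -1/4;  a_6 = 5;  u_4 = (u_3 − 5)/7 = -3/4
Digits: (0, 0, 0, 4, 5, 1, 5).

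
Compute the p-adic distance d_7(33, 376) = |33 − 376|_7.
d_7(33, 376) = 1/343

Step 1 — x − y = 33 − 376 = -343. Step 2 — v_7(-343) = 3 (factor: -343 = −(7^3 · 1); the sign does not affect v_p). Step 3 — |x − y|_7 = 7^{-3} = 1/343.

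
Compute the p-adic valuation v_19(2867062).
v_19(2867062) = 4

v_19(n) is the largest exponent k such that 19^k divides n. Factor out: 2867062 = 19^4 · 22. (Sign doesn't affect v_p.) So v_19(2867062) = 4.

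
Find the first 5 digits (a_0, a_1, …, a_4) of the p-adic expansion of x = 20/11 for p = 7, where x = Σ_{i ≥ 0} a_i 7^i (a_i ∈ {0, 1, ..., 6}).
(a_0, …, a_4) = (5, 4, 0, 5, 5)

v_7(20/11) = 0 (numerator and denominator both coprime to 7), so x ∈ ℤ_7^×. Compute digits iteratively via a_i = x_i mod 7, x_{i+1} = (x_i − a_i)/7, with x_0 = x:
  x_0 = 20/11;  a_0 = 5;  x_1 = (x_0 − 5)/7 = -5/11
  x_1 = -5/11;  a_1 = 4;  x_2 = (x_1 − 4)/7 = -7/11
  x_2 = -7/11;  a_2 = 0;  x_3 = (x_2 − 0)/7 = -1/11
  x_3 = -1/11;  a_3 = 5;  x_4 = (x_3 − 5)/7 = -8/11
  x_4 = -8/11;  a_4 = 5;  x_5 = (x_4 − 5)/7 = -9/11
Digits: (5, 4, 0, 5, 5).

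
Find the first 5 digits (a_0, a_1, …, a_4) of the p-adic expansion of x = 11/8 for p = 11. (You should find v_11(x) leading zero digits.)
(a_0, …, a_4) = (0, 7, 9, 6, 9)

v_11(11/8) = 1, so a_0 = ... = a_0 = 0. Factor out: x = 11^1 · u with u = 1/8 a unit in ℤ_11. Expand u iteratively via a_{v+i} = u_i mod 11, u_{i+1} = (u_i − a_{v+i})/11:
  u_0 = 1/8;  a_1 = 7;  u_1 = (u_0 − 7)/11 = -5/8
  u_1 = -5/8;  a_2 = 9;  u_2 = (u_1 − 9)/11 = -7/8
  u_2 = -7/8;  a_3 = 6;  u_3 = (u_2 − 6)/11 = -5/8
  u_3 = -5/8;  a_4 = 9;  u_4 = (u_3 − 9)/11 = -7/8
Digits: (0, 7, 9, 6, 9).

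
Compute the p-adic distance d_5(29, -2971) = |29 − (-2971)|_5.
d_5(29, -2971) = 1/125

Step 1 — x − y = 29 − (-2971) = 3000. Step 2 — v_5(3000) = 3 (factor: 3000 = (5^3 · 24); the sign does not affect v_p). Step 3 — |x − y|_5 = 5^{-3} = 1/125.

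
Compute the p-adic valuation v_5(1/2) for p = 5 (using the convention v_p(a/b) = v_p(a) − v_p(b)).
v_5(1/2) = 0

Factor powers of 5 from the numerator and denominator of the reduced fraction: 1 = 5^0 · 1 and 2 = 5^0 · 2. Apply v_p(a/b) = v_p(a) − v_p(b): v_5(1/2) = 0 − 0 = 0.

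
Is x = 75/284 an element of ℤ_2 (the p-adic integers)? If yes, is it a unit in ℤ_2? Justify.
x ∉ ℤ_2 (v_2(x) = -2 < 0)

ℤ_2 = {x ∈ ℚ_2 : v_2(x) ≥ 0} and ℤ_2^× = {x ∈ ℤ_2 : v_2(x) = 0}. Here v_2(75/284) = v_2(num) − v_2(den) = -2; compare against these criteria.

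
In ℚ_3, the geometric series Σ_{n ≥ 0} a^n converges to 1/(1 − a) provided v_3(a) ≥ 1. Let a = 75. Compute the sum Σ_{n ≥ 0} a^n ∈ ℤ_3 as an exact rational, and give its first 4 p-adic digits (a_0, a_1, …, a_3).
Σ a^n = 1/(1 − a) = -1/74;  first 4 digits = (1, 1, 0, 2)

v_3(a) = 1 ≥ 1, so the series converges in ℤ_3 to 1/(1 − a) = 1/(1 − 75) = -1/74. Expand this rational in ℤ_3: compute digits iteratively via d_i = x_i mod 3, x_{i+1} = (x_i − d_i)/3. The first 4 digits are (1, 1, 0, 2).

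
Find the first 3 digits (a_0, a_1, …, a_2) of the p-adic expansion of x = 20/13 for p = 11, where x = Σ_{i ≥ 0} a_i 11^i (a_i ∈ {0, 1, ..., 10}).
(a_0, …, a_2) = (10, 6, 7)

v_11(20/13) = 0 (numerator and denominator both coprime to 11), so x ∈ ℤ_11^×. Compute digits iteratively via a_i = x_i mod 11, x_{i+1} = (x_i − a_i)/11, with x_0 = x:
  x_0 = 20/13;  a_0 = 10;  x_1 = (x_0 − 10)/11 = -10/13
  x_1 = -10/13;  a_1 = 6;  x_2 = (x_1 − 6)/11 = -8/13
  x_2 = -8/13;  a_2 = 7;  x_3 = (x_2 − 7)/11 = -9/13
Digits: (10, 6, 7).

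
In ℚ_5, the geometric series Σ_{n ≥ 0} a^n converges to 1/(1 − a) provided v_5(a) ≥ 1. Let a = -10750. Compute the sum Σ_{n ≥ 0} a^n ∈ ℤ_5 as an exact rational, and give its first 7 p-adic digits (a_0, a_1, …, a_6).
Σ a^n = 1/(1 − a) = 1/10751;  first 7 digits = (1, 0, 0, 4, 2, 1, 0)

v_5(a) = 3 ≥ 1, so the series converges in ℤ_5 to 1/(1 − a) = 1/(1 − (-10750)) = 1/10751. Expand this rational in ℤ_5: compute digits iteratively via d_i = x_i mod 5, x_{i+1} = (x_i − d_i)/5. The first 7 digits are (1, 0, 0, 4, 2, 1, 0).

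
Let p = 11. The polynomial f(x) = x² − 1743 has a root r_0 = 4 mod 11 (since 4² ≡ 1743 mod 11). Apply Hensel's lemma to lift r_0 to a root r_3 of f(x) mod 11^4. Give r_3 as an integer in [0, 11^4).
r_3 = 14513 (mod 14641)

Hensel's recurrence: r_{i+1} = r_i − f(r_i)·(f′(r_i))^{-1} mod 11^{i+2}, with f′(x) = 2x. Iterate:
  r_0 = 4 (mod 11)
  r_1 = 114 (mod 121)
  r_2 = 1203 (mod 1331)
  r_3 = 14513 (mod 14641)
Final: r_3 = 14513, and one checks f(r_3) ≡ 0 mod 11^4.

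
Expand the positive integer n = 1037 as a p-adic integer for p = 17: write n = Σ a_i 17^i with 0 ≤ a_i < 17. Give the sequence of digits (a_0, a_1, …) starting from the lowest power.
(a_0, a_1, …) = (0, 10, 3)

Repeated division by 17 gives the digits low-to-high: 1037 = 10·17^1 + 3·17^2. Digit sequence: (0, 10, 3).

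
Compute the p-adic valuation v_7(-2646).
v_7(-2646) = 2

v_7(n) is the largest exponent k such that 7^k divides n. Factor out: -2646 = -7^2 · 54. (Sign doesn't affect v_p.) So v_7(-2646) = 2.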